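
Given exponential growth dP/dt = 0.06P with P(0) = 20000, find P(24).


The ODE dP/dt = 0.06P has solution P(t) = P(0)e^(0.06t).
Substitute P(0) = 20000 and t = 24: P(24) = 20000 e^(1.44) ≈ 84414.


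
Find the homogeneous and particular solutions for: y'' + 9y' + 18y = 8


Characteristic roots of r² + 9r + 18 = 0 are -6, -3.
y_h = C₁e^(-6x) + C₂e^(-3x).
Constant forcing; try y_p = A. Then 18A = 8 ⇒ A = 4/9.
General solution: y = C₁e^(-6x) + C₂e^(-3x) + 4/9.


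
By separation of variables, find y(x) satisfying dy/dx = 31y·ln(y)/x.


Separate: dy/[y ln(y)] = 31 dx/x.
Substitute u = ln(y): du/u = 31 dx/x.
Integrate: ln|ln(y)| = 31ln|x| + C₀, hence ln(y) = C·x^31.


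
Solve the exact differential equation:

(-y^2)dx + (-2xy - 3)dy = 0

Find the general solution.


Check exactness: ∂M/∂y = -2y and ∂N/∂x = -2y; equal, so the equation is exact.
Integrate M with respect to x (treating y as constant): ∫M dx = -xy^2 + h(y).
Differentiate w.r.t. y and set equal to N: the x-dependent terms already match, leaving h'(y) = -3. Integrate: h(y) = -3y.
So F(x,y) = -xy^2 - 3y.
General solution: -xy^2 - 3y = C.


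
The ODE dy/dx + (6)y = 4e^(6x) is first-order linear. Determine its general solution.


P(x) = 6 ⇒ μ = e^(6x).
(μ y)' = 4e^(12x) ⇒ μ y = (4/12)e^(12x) + C.
Divide by μ: y = (1/3)e^(6x) + Ce^(-6x).


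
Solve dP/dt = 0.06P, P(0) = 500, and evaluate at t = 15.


The ODE dP/dt = 0.06P has solution P(t) = P(0)e^(0.06t).
Substitute P(0) = 500 and t = 15: P(15) = 500 e^(0.90) ≈ 1230.


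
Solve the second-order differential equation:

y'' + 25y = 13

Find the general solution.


Homogeneous part: r² + 25 = 0 ⇒ r = ±5i, so y_h = C₁cos(5x) + C₂sin(5x).
Try constant y_p = A; plug in: 25A = 13 ⇒ A = 13/25.
General solution: y = C₁cos(5x) + C₂sin(5x) + 13/25.


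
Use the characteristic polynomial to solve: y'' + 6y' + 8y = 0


Characteristic equation: r² + 6r + 8 = 0.
Factor: (r + 2)(r + 4) = 0 ⇒ r = -2, -4 (distinct real).
General solution: y = C₁e^(-2x) + C₂e^(-4x).


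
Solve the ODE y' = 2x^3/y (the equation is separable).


Separate variables: y dy = 2x^3 dx.
Integrate both sides: y²/2 = (1/2)x^4 + C₀.
Multiply by 2: y² = x^4 + C.


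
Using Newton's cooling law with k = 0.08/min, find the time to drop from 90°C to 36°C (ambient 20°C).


From T(t) = T_a + (T₀ - T_a)e^(-kt), set T(t) = 36:
(36 - 20) / (90 - 20) = e^(-0.08t), so t = -ln(0.229)/0.08 ≈ 18.4 minutes.


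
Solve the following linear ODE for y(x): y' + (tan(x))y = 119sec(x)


P(x) = tan(x) ⇒ μ = e^(∫tan(x)dx) = sec(x).
(sec(x) y)' = 119sec²(x) ⇒ sec(x) y = 119tan(x) + C.
Multiply by cos(x): y = 119sin(x) + C·cos(x).


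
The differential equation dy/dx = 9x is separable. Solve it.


Integrate both sides with respect to x: y = ∫ 9x dx = (9/2)x^2 + C.


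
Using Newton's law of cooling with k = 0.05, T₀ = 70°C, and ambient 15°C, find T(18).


Newton's law: dT/dt = -k(T - T_a) has solution T(t) = T_a + (T₀ - T_a)e^(-kt).
Plug in T_a = 15, T₀ = 70, k = 0.05, t = 18: T(18) = 15 + (55)e^(-0.90) ≈ 37.4°C.


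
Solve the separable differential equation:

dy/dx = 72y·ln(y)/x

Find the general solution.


Separate: dy/[y ln(y)] = 72 dx/x.
Substitute u = ln(y): du/u = 72 dx/x.
Integrate: ln|ln(y)| = 72ln|x| + C₀, hence ln(y) = C·x^72.


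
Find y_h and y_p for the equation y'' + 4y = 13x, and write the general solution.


Homogeneous: r² + 4 = 0 ⇒ r = ±2i, y_h = C₁cos(2x) + C₂sin(2x).
Polynomial forcing; try y_p = Ax + B. Then y_p'' + 4 y_p = 4(Ax + B) = 13x, so B = 0 and A = 13/4.
General solution: y = C₁cos(2x) + C₂sin(2x) + (13/4)x.


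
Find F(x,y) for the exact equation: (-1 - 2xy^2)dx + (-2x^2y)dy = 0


Check exactness: ∂M/∂y = -4xy and ∂N/∂x = -4xy; equal, so the equation is exact.
Integrate M with respect to x (treating y as constant): ∫M dx = -x - x^2y^2 + h(y).
Differentiate w.r.t. y and set equal to N: all terms match, so h'(y) = 0 and h is a constant absorbed into C.
General solution: -x - x^2y^2 = C.


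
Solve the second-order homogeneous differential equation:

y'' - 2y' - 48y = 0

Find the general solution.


Characteristic equation: r² - 2r - 48 = 0.
Factor: (r - 8)(r + 6) = 0 ⇒ r = 8, -6 (distinct real).
General solution: y = C₁e^(8x) + C₂e^(-6x).


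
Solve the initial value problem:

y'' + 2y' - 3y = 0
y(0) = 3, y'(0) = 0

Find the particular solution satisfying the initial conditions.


Characteristic roots of r² + 2r - 3 = 0 are 1, -3.
General solution y = c₁ e^(x) + c₂ e^(-3x).
Apply y(0) = 3: c₁ + c₂ = 3. Apply y'(0) = 0: 1 c₁ - 3 c₂ = 0.
Solve: c₁ = 9/4, c₂ = 3/4.
Particular solution: y = (9/4)e^(x) + (3/4)e^(-3x).


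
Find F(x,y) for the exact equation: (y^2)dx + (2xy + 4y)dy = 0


Check exactness: ∂M/∂y = 2y and ∂N/∂x = 2y; equal, so the equation is exact.
Integrate M with respect to x (treating y as constant): ∫M dx = xy^2 + h(y).
Differentiate w.r.t. y and set equal to N: the x-dependent terms already match, leaving h'(y) = 4y. Integrate: h(y) = 2y^2.
So F(x,y) = xy^2 + 2y^2.
General solution: xy^2 + 2y^2 = C.


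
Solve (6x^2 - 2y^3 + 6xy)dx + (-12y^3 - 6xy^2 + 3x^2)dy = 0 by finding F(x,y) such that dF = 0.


Check exactness: ∂M/∂y = -6y^2 + 6x and ∂N/∂x = -6y^2 + 6x; equal, so the equation is exact.
Integrate M with respect to x (treating y as constant): ∫M dx = 2x^3 - 2xy^3 + 3x^2y + h(y).
Differentiate w.r.t. y and set equal to N: the x-dependent terms already match, leaving h'(y) = -12y^3. Integrate: h(y) = -3y^4.
So F(x,y) = 2x^3 - 3y^4 - 2xy^3 + 3x^2y.
General solution: 2x^3 - 3y^4 - 2xy^3 + 3x^2y = C.


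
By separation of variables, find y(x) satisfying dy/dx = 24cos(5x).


g(y) = 1, so integrate directly: y = ∫ 24cos(5x) dx = (24/5)sin(5x) + C.


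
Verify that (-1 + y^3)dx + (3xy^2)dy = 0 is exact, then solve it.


Check exactness: ∂M/∂y = 3y^2 and ∂N/∂x = 3y^2; equal, so the equation is exact.
Integrate M with respect to x (treating y as constant): ∫M dx = -x + xy^3 + h(y).
Differentiate w.r.t. y and set equal to N: all terms match, so h'(y) = 0 and h is a constant absorbed into C.
General solution: -x + xy^3 = C.


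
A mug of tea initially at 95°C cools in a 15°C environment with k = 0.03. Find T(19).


Newton's law: dT/dt = -k(T - T_a) has solution T(t) = T_a + (T₀ - T_a)e^(-kt).
Plug in T_a = 15, T₀ = 95, k = 0.03, t = 19: T(19) = 15 + (80)e^(-0.57) ≈ 60.2°C.


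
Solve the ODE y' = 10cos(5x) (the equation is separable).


g(y) = 1, so integrate directly: y = ∫ 10cos(5x) dx = 2sin(5x) + C.


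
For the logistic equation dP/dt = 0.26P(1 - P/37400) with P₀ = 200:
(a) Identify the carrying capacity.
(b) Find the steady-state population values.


Logistic ODE dP/dt = 0.26P(1 - P/37400) has equilibria where dP/dt = 0, i.e. P = 0 or P = 37400.
The coefficient (1 - P/K) = 0 when P = K, identifying K = 37400 as the carrying capacity.
(a) K = 37400; (b) equilibria P = 0 and P = 37400.


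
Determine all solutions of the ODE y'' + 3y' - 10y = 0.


Characteristic equation: r² + 3r - 10 = 0.
Factor: (r - 2)(r + 5) = 0 ⇒ r = 2, -5 (distinct real).
General solution: y = C₁e^(2x) + C₂e^(-5x).


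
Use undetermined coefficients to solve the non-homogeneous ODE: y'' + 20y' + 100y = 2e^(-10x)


Characteristic polynomial (r + 10)² = 0; repeated root r = -10.
y_h = (C₁ + C₂x)e^(-10x). Forcing matches the repeated root (resonance), so try y_p = Ax² e^(-10x).
Substitute and solve for A: 2A = 2, so A = 1.
General solution: y = (C₁ + C₂x + x²)e^(-10x).


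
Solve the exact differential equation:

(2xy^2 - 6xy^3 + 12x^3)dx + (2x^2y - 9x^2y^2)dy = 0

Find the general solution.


Check exactness: ∂M/∂y = 4xy - 18xy^2 and ∂N/∂x = 4xy - 18xy^2; equal, so the equation is exact.
Integrate M with respect to x (treating y as constant): ∫M dx = x^2y^2 - 3x^2y^3 + 3x^4 + h(y).
Differentiate w.r.t. y and set equal to N: all terms match, so h'(y) = 0 and h is a constant absorbed into C.
General solution: x^2y^2 - 3x^2y^3 + 3x^4 = C.


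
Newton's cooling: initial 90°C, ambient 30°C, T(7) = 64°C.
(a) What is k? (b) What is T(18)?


Newton's law: T(t) = T_a + (T₀ - T_a)e^(-kt).
(a) Use T(7) = 64: (64 - 30)/(90 - 30) = e^(-k·7), so k = -ln(0.567)/7 ≈ 0.0811.
(b) Apply k to t = 18: T(18) = 30 + (60)e^(-1.461) ≈ 43.9°C.


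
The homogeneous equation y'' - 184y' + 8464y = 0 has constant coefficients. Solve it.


Characteristic equation: r² - 184r + 8464 = 0, i.e. (r - 92)² = 0.
Repeated root r = 92; include an x factor for the second linearly independent solution.
General solution: y = (C₁ + C₂x)e^(92x).


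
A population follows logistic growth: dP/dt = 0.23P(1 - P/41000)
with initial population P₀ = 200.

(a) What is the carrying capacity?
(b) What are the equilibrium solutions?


Logistic ODE dP/dt = 0.23P(1 - P/41000) has equilibria where dP/dt = 0, i.e. P = 0 or P = 41000.
The coefficient (1 - P/K) = 0 when P = K, identifying K = 41000 as the carrying capacity.
(a) K = 41000; (b) equilibria P = 0 and P = 41000.


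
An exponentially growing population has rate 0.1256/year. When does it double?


Exponential growth: P(t) = P₀ e^(0.1256t). Set P(t)/P₀ = 2: e^(0.1256t) = 2.
Solve: t = ln(2)/0.1256 ≈ 5.52 years.


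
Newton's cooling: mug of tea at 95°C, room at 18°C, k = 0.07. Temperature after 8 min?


Newton's law: dT/dt = -k(T - T_a) has solution T(t) = T_a + (T₀ - T_a)e^(-kt).
Plug in T_a = 18, T₀ = 95, k = 0.07, t = 8: T(8) = 18 + (77)e^(-0.56) ≈ 62.0°C.


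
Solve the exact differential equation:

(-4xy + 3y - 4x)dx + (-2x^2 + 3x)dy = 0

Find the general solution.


Check exactness: ∂M/∂y = -4x + 3 and ∂N/∂x = -4x + 3; equal, so the equation is exact.
Integrate M with respect to x (treating y as constant): ∫M dx = -2x^2y + 3xy - 2x^2 + h(y).
Differentiate w.r.t. y and set equal to N: all terms match, so h'(y) = 0 and h is a constant absorbed into C.
General solution: -2x^2y + 3xy - 2x^2 = C.


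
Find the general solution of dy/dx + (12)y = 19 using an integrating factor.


P(x) = 12, Q(x) = 19; integrating factor μ = e^(12x).
(μ y)' = 19e^(12x) ⇒ μ y = (19/12)e^(12x) + C.
Divide by μ: y = 19/12 + Ce^(-12x).


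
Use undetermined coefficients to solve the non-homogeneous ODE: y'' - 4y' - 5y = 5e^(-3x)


Characteristic roots of r² - 4r - 5 = 0 are 5, -1.
y_h = C₁e^(5x) + C₂e^(-x).
Forcing exponent -3 is not a characteristic root; try y_p = Ae^(-3x).
Substitute: A·(9 + (-4)·-3 + (-5)) = A·16 = 5, so A = 5/16.
General solution: y = C₁e^(5x) + C₂e^(-x) + (5/16)e^(-3x).


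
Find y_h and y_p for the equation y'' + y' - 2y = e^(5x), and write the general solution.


Characteristic roots of r² + r - 2 = 0 are -2, 1.
y_h = C₁e^(-2x) + C₂e^(x).
Forcing exponent 5 is not a characteristic root; try y_p = Ae^(5x).
Substitute: A·(25 + (1)·5 + (-2)) = A·28 = 1, so A = 1/28.
General solution: y = C₁e^(-2x) + C₂e^(x) + (1/28)e^(5x).


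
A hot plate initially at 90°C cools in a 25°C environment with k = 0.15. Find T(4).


Newton's law: dT/dt = -k(T - T_a) has solution T(t) = T_a + (T₀ - T_a)e^(-kt).
Plug in T_a = 25, T₀ = 90, k = 0.15, t = 4: T(4) = 25 + (65)e^(-0.60) ≈ 60.7°C.


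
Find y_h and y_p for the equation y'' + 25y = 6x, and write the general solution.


Homogeneous: r² + 25 = 0 ⇒ r = ±5i, y_h = C₁cos(5x) + C₂sin(5x).
Polynomial forcing; try y_p = Ax + B. Then y_p'' + 25 y_p = 25(Ax + B) = 6x, so B = 0 and A = 6/25.
General solution: y = C₁cos(5x) + C₂sin(5x) + (6/25)x.


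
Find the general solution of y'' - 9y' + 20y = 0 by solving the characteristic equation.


Characteristic equation: r² - 9r + 20 = 0.
Factor: (r - 5)(r - 4) = 0 ⇒ r = 5, 4 (distinct real).
General solution: y = C₁e^(5x) + C₂e^(4x).


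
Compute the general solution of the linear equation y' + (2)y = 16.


P(x) = 2, Q(x) = 16; integrating factor μ = e^(2x).
(μ y)' = 16e^(2x) ⇒ μ y = 8e^(2x) + C.
Divide by μ: y = 8 + Ce^(-2x).


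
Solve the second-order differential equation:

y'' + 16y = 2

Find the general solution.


Homogeneous part: r² + 16 = 0 ⇒ r = ±4i, so y_h = C₁cos(4x) + C₂sin(4x).
Try constant y_p = A; plug in: 16A = 2 ⇒ A = 1/8.
General solution: y = C₁cos(4x) + C₂sin(4x) + 1/8.


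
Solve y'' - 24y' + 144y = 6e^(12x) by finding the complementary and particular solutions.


Characteristic polynomial (r - 12)² = 0; repeated root r = 12.
y_h = (C₁ + C₂x)e^(12x). Forcing matches the repeated root (resonance), so try y_p = Ax² e^(12x).
Substitute and solve for A: 2A = 6, so A = 3.
General solution: y = (C₁ + C₂x + 3x²)e^(12x).


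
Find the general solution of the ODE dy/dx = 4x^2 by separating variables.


Integrate both sides with respect to x: y = ∫ 4x^2 dx = (4/3)x^3 + C.


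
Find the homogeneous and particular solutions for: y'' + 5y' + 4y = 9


Characteristic roots of r² + 5r + 4 = 0 are -4, -1.
y_h = C₁e^(-4x) + C₂e^(-x).
Constant forcing; try y_p = A. Then 4A = 9 ⇒ A = 9/4.
General solution: y = C₁e^(-4x) + C₂e^(-x) + 9/4.


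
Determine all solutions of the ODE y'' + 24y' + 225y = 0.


Characteristic equation: r² + 24r + 225 = 0.
Discriminant is negative; roots r = -12 ± 9i (complex conjugate pair).
General solution uses e^(α x)(C₁ cos(β x) + C₂ sin(β x)): y = e^(-12x)(C₁cos(9x) + C₂sin(9x)).


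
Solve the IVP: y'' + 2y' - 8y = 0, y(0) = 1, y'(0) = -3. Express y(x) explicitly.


Characteristic roots of r² + 2r - 8 = 0 are -4, 2.
General solution y = c₁ e^(-4x) + c₂ e^(2x).
Apply y(0) = 1: c₁ + c₂ = 1. Apply y'(0) = -3: -4 c₁ + 2 c₂ = -3.
Solve: c₁ = 5/6, c₂ = 1/6.
Particular solution: y = (5/6)e^(-4x) + (1/6)e^(2x).


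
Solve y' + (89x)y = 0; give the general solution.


P(x) = 89x ⇒ μ = e^((89/2)x²).
Q(x) = 0 so μ y is constant: y = Ce^(-(89/2)x²).


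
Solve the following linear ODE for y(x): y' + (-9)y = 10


P(x) = -9 ⇒ μ = e^(-9x).
(μ y)' = 10e^(-9x) ⇒ μ y = -(10/9)e^(-9x) + C.
Divide by μ: y = -10/9 + Ce^(9x).


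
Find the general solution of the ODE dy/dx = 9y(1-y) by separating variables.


Separate: dy/[y(1-y)] = 9 dx.
Partial fractions: 1/[y(1-y)] = 1/y + 1/(1-y).
Integrate: ln|y/(1-y)| = 9x + C₀.
Solve for y: y = 1/(1 + Ce^(-9x)).


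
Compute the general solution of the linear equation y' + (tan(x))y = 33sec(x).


P(x) = tan(x) ⇒ μ = e^(∫tan(x)dx) = sec(x).
(sec(x) y)' = 33sec²(x) ⇒ sec(x) y = 33tan(x) + C.
Multiply by cos(x): y = 33sin(x) + C·cos(x).


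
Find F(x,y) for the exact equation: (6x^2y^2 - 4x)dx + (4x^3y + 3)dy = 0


Check exactness: ∂M/∂y = 12x^2y and ∂N/∂x = 12x^2y; equal, so the equation is exact.
Integrate M with respect to x (treating y as constant): ∫M dx = 2x^3y^2 - 2x^2 + h(y).
Differentiate w.r.t. y and set equal to N: the x-dependent terms already match, leaving h'(y) = 3. Integrate: h(y) = 3y.
So F(x,y) = 2x^3y^2 - 2x^2 + 3y.
General solution: 2x^3y^2 - 2x^2 + 3y = C.


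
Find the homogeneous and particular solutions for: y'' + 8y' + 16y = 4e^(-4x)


Characteristic polynomial (r + 4)² = 0; repeated root r = -4.
y_h = (C₁ + C₂x)e^(-4x). Forcing matches the repeated root (resonance), so try y_p = Ax² e^(-4x).
Substitute and solve for A: 2A = 4, so A = 2.
General solution: y = (C₁ + C₂x + 2x²)e^(-4x).


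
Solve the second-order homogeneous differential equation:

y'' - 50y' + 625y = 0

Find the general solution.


Characteristic equation: r² - 50r + 625 = 0, i.e. (r - 25)² = 0.
Repeated root r = 25; include an x factor for the second linearly independent solution.
General solution: y = (C₁ + C₂x)e^(25x).


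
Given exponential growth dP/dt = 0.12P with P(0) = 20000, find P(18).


The ODE dP/dt = 0.12P has solution P(t) = P(0)e^(0.12t).
Substitute P(0) = 20000 and t = 18: P(18) = 20000 e^(2.16) ≈ 173423.


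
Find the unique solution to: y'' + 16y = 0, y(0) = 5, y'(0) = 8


Characteristic roots of r² + 16 = 0 are ±4i, so y = C₁cos(4x) + C₂sin(4x).
Apply y(0) = 5: C₁ = 5. Differentiate and apply y'(0) = 8: 4·C₂ = 8, so C₂ = 2.
Particular solution: y = 5cos(4x) + 2sin(4x).


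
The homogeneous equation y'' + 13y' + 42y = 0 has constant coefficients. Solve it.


Characteristic equation: r² + 13r + 42 = 0.
Factor: (r + 7)(r + 6) = 0 ⇒ r = -7, -6 (distinct real).
General solution: y = C₁e^(-7x) + C₂e^(-6x).


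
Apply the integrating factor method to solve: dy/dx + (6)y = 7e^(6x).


P(x) = 6 ⇒ μ = e^(6x).
(μ y)' = 7e^(12x) ⇒ μ y = (7/12)e^(12x) + C.
Divide by μ: y = (7/12)e^(6x) + Ce^(-6x).


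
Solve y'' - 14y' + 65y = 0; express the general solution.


Characteristic equation: r² - 14r + 65 = 0.
Discriminant is negative; roots r = 7 ± 4i (complex conjugate pair).
General solution uses e^(α x)(C₁ cos(β x) + C₂ sin(β x)): y = e^(7x)(C₁cos(4x) + C₂sin(4x)).


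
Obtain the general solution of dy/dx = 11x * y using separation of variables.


Separate variables: dy/y = 11x dx.
Integrate: ln|y| = (11/2)x^2 + C₀.
Exponentiate: y = Ce^((11/2)x^2).


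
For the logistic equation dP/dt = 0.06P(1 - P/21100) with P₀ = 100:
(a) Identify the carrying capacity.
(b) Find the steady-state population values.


Logistic ODE dP/dt = 0.06P(1 - P/21100) has equilibria where dP/dt = 0, i.e. P = 0 or P = 21100.
The coefficient (1 - P/K) = 0 when P = K, identifying K = 21100 as the carrying capacity.
(a) K = 21100; (b) equilibria P = 0 and P = 21100.


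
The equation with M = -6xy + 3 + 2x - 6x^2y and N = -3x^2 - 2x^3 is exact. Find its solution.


Check exactness: ∂M/∂y = -6x - 6x^2 and ∂N/∂x = -6x - 6x^2; equal, so the equation is exact.
Integrate M with respect to x (treating y as constant): ∫M dx = -3x^2y + 3x + x^2 - 2x^3y + h(y).
Differentiate w.r.t. y and set equal to N: all terms match, so h'(y) = 0 and h is a constant absorbed into C.
General solution: -3x^2y + 3x + x^2 - 2x^3y = C.


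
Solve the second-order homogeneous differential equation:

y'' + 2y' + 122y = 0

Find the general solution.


Characteristic equation: r² + 2r + 122 = 0.
Discriminant is negative; roots r = -1 ± 11i (complex conjugate pair).
General solution uses e^(α x)(C₁ cos(β x) + C₂ sin(β x)): y = e^(-x)(C₁cos(11x) + C₂sin(11x)).


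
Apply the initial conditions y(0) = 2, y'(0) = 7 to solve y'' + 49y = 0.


Characteristic roots of r² + 49 = 0 are ±7i, so y = C₁cos(7x) + C₂sin(7x).
Apply y(0) = 2: C₁ = 2. Differentiate and apply y'(0) = 7: 7·C₂ = 7, so C₂ = 1.
Particular solution: y = 2cos(7x) + sin(7x).


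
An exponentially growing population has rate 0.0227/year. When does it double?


Exponential growth: P(t) = P₀ e^(0.0227t). Set P(t)/P₀ = 2: e^(0.0227t) = 2.
Solve: t = ln(2)/0.0227 ≈ 30.54 years.


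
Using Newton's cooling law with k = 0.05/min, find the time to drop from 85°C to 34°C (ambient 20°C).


From T(t) = T_a + (T₀ - T_a)e^(-kt), set T(t) = 34:
(34 - 20) / (85 - 20) = e^(-0.05t), so t = -ln(0.215)/0.05 ≈ 30.7 minutes.


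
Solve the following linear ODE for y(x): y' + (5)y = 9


P(x) = 5, Q(x) = 9; integrating factor μ = e^(5x).
(μ y)' = 9e^(5x) ⇒ μ y = (9/5)e^(5x) + C.
Divide by μ: y = 9/5 + Ce^(-5x).


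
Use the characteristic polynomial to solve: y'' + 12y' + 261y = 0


Characteristic equation: r² + 12r + 261 = 0.
Discriminant is negative; roots r = -6 ± 15i (complex conjugate pair).
General solution uses e^(α x)(C₁ cos(β x) + C₂ sin(β x)): y = e^(-6x)(C₁cos(15x) + C₂sin(15x)).


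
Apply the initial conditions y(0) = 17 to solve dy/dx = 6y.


General solution of y' = 6y is y = Ce^(6x).
Apply y(0) = 17: C = 17.
Particular solution: y = 17e^(6x).


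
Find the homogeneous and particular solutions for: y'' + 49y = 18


Homogeneous part: r² + 49 = 0 ⇒ r = ±7i, so y_h = C₁cos(7x) + C₂sin(7x).
Try constant y_p = A; plug in: 49A = 18 ⇒ A = 18/49.
General solution: y = C₁cos(7x) + C₂sin(7x) + 18/49.


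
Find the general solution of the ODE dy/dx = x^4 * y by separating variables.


Separate variables: dy/y = x^4 dx.
Integrate: ln|y| = (1/5)x^5 + C₀.
Exponentiate: y = Ce^((1/5)x^5).


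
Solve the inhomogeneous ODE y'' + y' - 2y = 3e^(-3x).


Characteristic roots of r² + r - 2 = 0 are 1, -2.
y_h = C₁e^(x) + C₂e^(-2x).
Forcing exponent -3 is not a characteristic root; try y_p = Ae^(-3x).
Substitute: A·(9 + (1)·-3 + (-2)) = A·4 = 3, so A = 3/4.
General solution: y = C₁e^(x) + C₂e^(-2x) + (3/4)e^(-3x).


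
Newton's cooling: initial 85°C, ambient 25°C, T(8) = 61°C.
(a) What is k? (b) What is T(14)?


Newton's law: T(t) = T_a + (T₀ - T_a)e^(-kt).
(a) Use T(8) = 61: (61 - 25)/(85 - 25) = e^(-k·8), so k = -ln(0.600)/8 ≈ 0.0639.
(b) Apply k to t = 14: T(14) = 25 + (60)e^(-0.894) ≈ 49.5°C.


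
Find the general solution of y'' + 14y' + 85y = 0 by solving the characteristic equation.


Characteristic equation: r² + 14r + 85 = 0.
Discriminant is negative; roots r = -7 ± 6i (complex conjugate pair).
General solution uses e^(α x)(C₁ cos(β x) + C₂ sin(β x)): y = e^(-7x)(C₁cos(6x) + C₂sin(6x)).


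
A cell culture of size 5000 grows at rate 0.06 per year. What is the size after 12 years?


The ODE dP/dt = 0.06P has solution P(t) = P(0)e^(0.06t).
Substitute P(0) = 5000 and t = 12: P(12) = 5000 e^(0.72) ≈ 10272.


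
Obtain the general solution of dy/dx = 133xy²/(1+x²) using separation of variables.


Separate: dy/y² = 133x/(1+x²) dx.
Integrate LHS: ∫ dy/y² = -1/y.
Integrate RHS via u = 1+x²: (133/2)ln(1+x²) + C.
Result: -1/y = (133/2)ln(1+x²) + C.


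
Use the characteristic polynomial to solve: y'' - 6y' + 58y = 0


Characteristic equation: r² - 6r + 58 = 0.
Discriminant is negative; roots r = 3 ± 7i (complex conjugate pair).
General solution uses e^(α x)(C₁ cos(β x) + C₂ sin(β x)): y = e^(3x)(C₁cos(7x) + C₂sin(7x)).


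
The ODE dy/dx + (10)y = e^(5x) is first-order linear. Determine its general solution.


P(x) = 10 ⇒ μ = e^(10x).
(μ y)' = e^(15x) ⇒ μ y = e^(15x)/15 + C.
Divide by μ: y = (1/15)e^(5x) + Ce^(-10x).


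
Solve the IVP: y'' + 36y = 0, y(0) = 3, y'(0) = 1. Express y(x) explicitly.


Characteristic roots of r² + 36 = 0 are ±6i, so y = C₁cos(6x) + C₂sin(6x).
Apply y(0) = 3: C₁ = 3. Differentiate and apply y'(0) = 1: 6·C₂ = 1, so C₂ = 1/6.
Particular solution: y = 3cos(6x) + (1/6)sin(6x).


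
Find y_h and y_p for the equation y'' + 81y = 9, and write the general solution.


Homogeneous part: r² + 81 = 0 ⇒ r = ±9i, so y_h = C₁cos(9x) + C₂sin(9x).
Try constant y_p = A; plug in: 81A = 9 ⇒ A = 1/9.
General solution: y = C₁cos(9x) + C₂sin(9x) + 1/9.


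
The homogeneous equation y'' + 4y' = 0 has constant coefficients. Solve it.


Characteristic equation: r² + 4r = 0.
Factor: (r + 4)(r - 0) = 0 ⇒ r = -4, 0 (distinct real).
General solution: y = C₁e^(-4x) + C₂.


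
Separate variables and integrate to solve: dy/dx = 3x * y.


Separate variables: dy/y = 3x dx.
Integrate: ln|y| = (3/2)x^2 + C₀.
Exponentiate: y = Ce^((3/2)x^2).


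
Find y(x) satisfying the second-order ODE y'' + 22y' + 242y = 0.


Characteristic equation: r² + 22r + 242 = 0.
Discriminant is negative; roots r = -11 ± 11i (complex conjugate pair).
General solution uses e^(α x)(C₁ cos(β x) + C₂ sin(β x)): y = e^(-11x)(C₁cos(11x) + C₂sin(11x)).


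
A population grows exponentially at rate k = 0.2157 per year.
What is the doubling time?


Exponential growth: P(t) = P₀ e^(0.2157t). Set P(t)/P₀ = 2: e^(0.2157t) = 2.
Solve: t = ln(2)/0.2157 ≈ 3.21 years.


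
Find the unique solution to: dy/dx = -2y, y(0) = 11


General solution of y' = -2y is y = Ce^(-2x).
Apply y(0) = 11: C = 11.
Particular solution: y = 11e^(-2x).


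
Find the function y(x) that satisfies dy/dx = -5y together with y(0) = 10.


General solution of y' = -5y is y = Ce^(-5x).
Apply y(0) = 10: C = 10.
Particular solution: y = 10e^(-5x).


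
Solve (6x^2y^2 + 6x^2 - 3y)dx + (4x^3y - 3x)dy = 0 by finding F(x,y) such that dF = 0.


Check exactness: ∂M/∂y = 12x^2y - 3 and ∂N/∂x = 12x^2y - 3; equal, so the equation is exact.
Integrate M with respect to x (treating y as constant): ∫M dx = 2x^3y^2 + 2x^3 - 3xy + h(y).
Differentiate w.r.t. y and set equal to N: all terms match, so h'(y) = 0 and h is a constant absorbed into C.
General solution: 2x^3y^2 + 2x^3 - 3xy = C.


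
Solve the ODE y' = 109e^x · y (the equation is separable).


Separate variables: dy/y = 109e^x dx.
Integrate: ln|y| = 109e^x + C₀.
Exponentiate: y = Ce^(109e^x).


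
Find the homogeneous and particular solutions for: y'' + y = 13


Homogeneous part: r² + 1 = 0 ⇒ r = ±1i, so y_h = C₁cos(x) + C₂sin(x).
Try constant y_p = A; plug in: 1A = 13 ⇒ A = 13.
General solution: y = C₁cos(x) + C₂sin(x) + 13.


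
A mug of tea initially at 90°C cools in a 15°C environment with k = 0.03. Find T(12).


Newton's law: dT/dt = -k(T - T_a) has solution T(t) = T_a + (T₀ - T_a)e^(-kt).
Plug in T_a = 15, T₀ = 90, k = 0.03, t = 12: T(12) = 15 + (75)e^(-0.36) ≈ 67.3°C.


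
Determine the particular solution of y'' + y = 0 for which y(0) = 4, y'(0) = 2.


Characteristic roots of r² + 1 = 0 are ±1i, so y = C₁cos(x) + C₂sin(x).
Apply y(0) = 4: C₁ = 4. Differentiate and apply y'(0) = 2: 1·C₂ = 2, so C₂ = 2.
Particular solution: y = 4cos(x) + 2sin(x).


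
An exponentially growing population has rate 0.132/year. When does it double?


Exponential growth: P(t) = P₀ e^(0.132t). Set P(t)/P₀ = 2: e^(0.132t) = 2.
Solve: t = ln(2)/0.132 ≈ 5.25 years.


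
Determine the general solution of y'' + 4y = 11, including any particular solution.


Homogeneous part: r² + 4 = 0 ⇒ r = ±2i, so y_h = C₁cos(2x) + C₂sin(2x).
Try constant y_p = A; plug in: 4A = 11 ⇒ A = 11/4.
General solution: y = C₁cos(2x) + C₂sin(2x) + 11/4.


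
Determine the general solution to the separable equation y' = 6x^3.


Integrate both sides with respect to x: y = ∫ 6x^3 dx = (3/2)x^4 + C.


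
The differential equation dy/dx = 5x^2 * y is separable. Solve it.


Separate variables: dy/y = 5x^2 dx.
Integrate: ln|y| = (5/3)x^3 + C₀.
Exponentiate: y = Ce^((5/3)x^3).


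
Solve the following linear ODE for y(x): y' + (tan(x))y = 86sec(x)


P(x) = tan(x) ⇒ μ = e^(∫tan(x)dx) = sec(x).
(sec(x) y)' = 86sec²(x) ⇒ sec(x) y = 86tan(x) + C.
Multiply by cos(x): y = 86sin(x) + C·cos(x).


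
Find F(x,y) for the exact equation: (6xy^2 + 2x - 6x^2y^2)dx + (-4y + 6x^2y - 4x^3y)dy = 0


Check exactness: ∂M/∂y = 12xy - 12x^2y and ∂N/∂x = 12xy - 12x^2y; equal, so the equation is exact.
Integrate M with respect to x (treating y as constant): ∫M dx = 3x^2y^2 + x^2 - 2x^3y^2 + h(y).
Differentiate w.r.t. y and set equal to N: the x-dependent terms already match, leaving h'(y) = -4y. Integrate: h(y) = -2y^2.
So F(x,y) = -2y^2 + 3x^2y^2 + x^2 - 2x^3y^2.
General solution: -2y^2 + 3x^2y^2 + x^2 - 2x^3y^2 = C.


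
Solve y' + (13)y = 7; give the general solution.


P(x) = 13, Q(x) = 7; integrating factor μ = e^(13x).
(μ y)' = 7e^(13x) ⇒ μ y = (7/13)e^(13x) + C.
Divide by μ: y = 7/13 + Ce^(-13x).


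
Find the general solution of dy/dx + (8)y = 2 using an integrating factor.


P(x) = 8, Q(x) = 2; integrating factor μ = e^(8x).
(μ y)' = 2e^(8x) ⇒ μ y = (1/4)e^(8x) + C.
Divide by μ: y = 1/4 + Ce^(-8x).


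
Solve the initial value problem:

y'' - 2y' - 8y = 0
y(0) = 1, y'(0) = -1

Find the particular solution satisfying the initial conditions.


Characteristic roots of r² - 2r - 8 = 0 are -2, 4.
General solution y = c₁ e^(-2x) + c₂ e^(4x).
Apply y(0) = 1: c₁ + c₂ = 1. Apply y'(0) = -1: -2 c₁ + 4 c₂ = -1.
Solve: c₁ = 5/6, c₂ = 1/6.
Particular solution: y = (5/6)e^(-2x) + (1/6)e^(4x).


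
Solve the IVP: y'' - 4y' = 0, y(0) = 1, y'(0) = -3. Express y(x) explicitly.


Characteristic roots of r² - 4r = 0 are 4, 0.
General solution y = c₁ e^(4x) + c₂.
Apply y(0) = 1: c₁ + c₂ = 1. Apply y'(0) = -3: 4 c₁ + 0 c₂ = -3.
Solve: c₁ = -3/4, c₂ = 7/4.
Particular solution: y = -(3/4)e^(4x) + 7/4.


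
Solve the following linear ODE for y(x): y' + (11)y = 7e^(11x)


P(x) = 11 ⇒ μ = e^(11x).
(μ y)' = 7e^(22x) ⇒ μ y = (7/22)e^(22x) + C.
Divide by μ: y = (7/22)e^(11x) + Ce^(-11x).


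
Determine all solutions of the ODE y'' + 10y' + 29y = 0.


Characteristic equation: r² + 10r + 29 = 0.
Discriminant is negative; roots r = -5 ± 2i (complex conjugate pair).
General solution uses e^(α x)(C₁ cos(β x) + C₂ sin(β x)): y = e^(-5x)(C₁cos(2x) + C₂sin(2x)).


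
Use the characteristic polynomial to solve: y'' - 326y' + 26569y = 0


Characteristic equation: r² - 326r + 26569 = 0, i.e. (r - 163)² = 0.
Repeated root r = 163; include an x factor for the second linearly independent solution.
General solution: y = (C₁ + C₂x)e^(163x).


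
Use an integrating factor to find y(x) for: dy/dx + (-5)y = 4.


P(x) = -5 ⇒ μ = e^(-5x).
(μ y)' = 4e^(-5x) ⇒ μ y = -(4/5)e^(-5x) + C.
Divide by μ: y = -4/5 + Ce^(5x).


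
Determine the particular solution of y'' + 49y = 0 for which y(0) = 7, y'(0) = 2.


Characteristic roots of r² + 49 = 0 are ±7i, so y = C₁cos(7x) + C₂sin(7x).
Apply y(0) = 7: C₁ = 7. Differentiate and apply y'(0) = 2: 7·C₂ = 2, so C₂ = 2/7.
Particular solution: y = 7cos(7x) + (2/7)sin(7x).


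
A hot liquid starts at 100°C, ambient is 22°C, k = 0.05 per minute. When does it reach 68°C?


From T(t) = T_a + (T₀ - T_a)e^(-kt), set T(t) = 68:
(68 - 22) / (100 - 22) = e^(-0.05t), so t = -ln(0.590)/0.05 ≈ 10.6 minutes.


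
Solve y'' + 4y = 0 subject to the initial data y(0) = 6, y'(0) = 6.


Characteristic roots of r² + 4 = 0 are ±2i, so y = C₁cos(2x) + C₂sin(2x).
Apply y(0) = 6: C₁ = 6. Differentiate and apply y'(0) = 6: 2·C₂ = 6, so C₂ = 3.
Particular solution: y = 6cos(2x) + 3sin(2x).


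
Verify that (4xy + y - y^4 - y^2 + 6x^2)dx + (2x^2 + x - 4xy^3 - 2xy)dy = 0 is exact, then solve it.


Check exactness: ∂M/∂y = 4x + 1 - 4y^3 - 2y and ∂N/∂x = 4x + 1 - 4y^3 - 2y; equal, so the equation is exact.
Integrate M with respect to x (treating y as constant): ∫M dx = 2x^2y + xy - xy^4 - xy^2 + 2x^3 + h(y).
Differentiate w.r.t. y and set equal to N: all terms match, so h'(y) = 0 and h is a constant absorbed into C.
General solution: 2x^2y + xy - xy^4 - xy^2 + 2x^3 = C.


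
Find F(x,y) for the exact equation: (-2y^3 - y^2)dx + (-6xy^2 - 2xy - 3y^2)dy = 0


Check exactness: ∂M/∂y = -6y^2 - 2y and ∂N/∂x = -6y^2 - 2y; equal, so the equation is exact.
Integrate M with respect to x (treating y as constant): ∫M dx = -2xy^3 - xy^2 + h(y).
Differentiate w.r.t. y and set equal to N: the x-dependent terms already match, leaving h'(y) = -3y^2. Integrate: h(y) = -y^3.
So F(x,y) = -2xy^3 - xy^2 - y^3.
General solution: -2xy^3 - xy^2 - y^3 = C.


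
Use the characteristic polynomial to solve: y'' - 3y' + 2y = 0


Characteristic equation: r² - 3r + 2 = 0.
Factor: (r - 1)(r - 2) = 0 ⇒ r = 1, 2 (distinct real).
General solution: y = C₁e^(x) + C₂e^(2x).


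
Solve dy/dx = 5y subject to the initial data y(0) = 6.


General solution of y' = 5y is y = Ce^(5x).
Apply y(0) = 6: C = 6.
Particular solution: y = 6e^(5x).


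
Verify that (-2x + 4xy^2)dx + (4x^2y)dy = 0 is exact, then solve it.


Check exactness: ∂M/∂y = 8xy and ∂N/∂x = 8xy; equal, so the equation is exact.
Integrate M with respect to x (treating y as constant): ∫M dx = -x^2 + 2x^2y^2 + h(y).
Differentiate w.r.t. y and set equal to N: all terms match, so h'(y) = 0 and h is a constant absorbed into C.
General solution: -x^2 + 2x^2y^2 = C.


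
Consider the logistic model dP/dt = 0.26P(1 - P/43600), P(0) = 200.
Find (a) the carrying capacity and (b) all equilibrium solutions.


Logistic ODE dP/dt = 0.26P(1 - P/43600) has equilibria where dP/dt = 0, i.e. P = 0 or P = 43600.
The coefficient (1 - P/K) = 0 when P = K, identifying K = 43600 as the carrying capacity.
(a) K = 43600; (b) equilibria P = 0 and P = 43600.


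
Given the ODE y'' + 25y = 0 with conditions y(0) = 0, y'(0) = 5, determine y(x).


Characteristic roots of r² + 25 = 0 are ±5i, so y = C₁cos(5x) + C₂sin(5x).
Apply y(0) = 0: C₁ = 0. Differentiate and apply y'(0) = 5: 5·C₂ = 5, so C₂ = 1.
Particular solution: y = sin(5x).


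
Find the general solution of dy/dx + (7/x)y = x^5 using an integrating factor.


P(x) = 7/x ⇒ μ = x^7.
(x^7 y)' = x^12 ⇒ x^7 y = x^13/(13) + C.
Solve for y: y = (1/13)x^6 + C/x^7.


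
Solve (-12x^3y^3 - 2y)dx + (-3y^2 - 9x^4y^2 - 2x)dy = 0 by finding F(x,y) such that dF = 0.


Check exactness: ∂M/∂y = -36x^3y^2 - 2 and ∂N/∂x = -36x^3y^2 - 2; equal, so the equation is exact.
Integrate M with respect to x (treating y as constant): ∫M dx = -3x^4y^3 - 2xy + h(y).
Differentiate w.r.t. y and set equal to N: the x-dependent terms already match, leaving h'(y) = -3y^2. Integrate: h(y) = -y^3.
So F(x,y) = -y^3 - 3x^4y^3 - 2xy.
General solution: -y^3 - 3x^4y^3 - 2xy = C.


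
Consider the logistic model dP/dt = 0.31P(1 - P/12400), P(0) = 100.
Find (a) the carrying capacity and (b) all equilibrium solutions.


Logistic ODE dP/dt = 0.31P(1 - P/12400) has equilibria where dP/dt = 0, i.e. P = 0 or P = 12400.
The coefficient (1 - P/K) = 0 when P = K, identifying K = 12400 as the carrying capacity.
(a) K = 12400; (b) equilibria P = 0 and P = 12400.


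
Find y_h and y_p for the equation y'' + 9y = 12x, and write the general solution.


Homogeneous: r² + 9 = 0 ⇒ r = ±3i, y_h = C₁cos(3x) + C₂sin(3x).
Polynomial forcing; try y_p = Ax + B. Then y_p'' + 9 y_p = 9(Ax + B) = 12x, so B = 0 and A = 4/3.
General solution: y = C₁cos(3x) + C₂sin(3x) + (4/3)x.


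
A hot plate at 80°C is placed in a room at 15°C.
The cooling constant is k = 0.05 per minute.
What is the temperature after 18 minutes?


Newton's law: dT/dt = -k(T - T_a) has solution T(t) = T_a + (T₀ - T_a)e^(-kt).
Plug in T_a = 15, T₀ = 80, k = 0.05, t = 18: T(18) = 15 + (65)e^(-0.90) ≈ 41.4°C.


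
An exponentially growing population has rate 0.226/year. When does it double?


Exponential growth: P(t) = P₀ e^(0.226t). Set P(t)/P₀ = 2: e^(0.226t) = 2.
Solve: t = ln(2)/0.226 ≈ 3.07 years.


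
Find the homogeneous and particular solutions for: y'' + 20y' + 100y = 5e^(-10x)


Characteristic polynomial (r + 10)² = 0; repeated root r = -10.
y_h = (C₁ + C₂x)e^(-10x). Forcing matches the repeated root (resonance), so try y_p = Ax² e^(-10x).
Substitute and solve for A: 2A = 5, so A = 5/2.
General solution: y = (C₁ + C₂x + (5/2)x²)e^(-10x).


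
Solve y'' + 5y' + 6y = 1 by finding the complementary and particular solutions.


Characteristic roots of r² + 5r + 6 = 0 are -2, -3.
y_h = C₁e^(-2x) + C₂e^(-3x).
Constant forcing; try y_p = A. Then 6A = 1 ⇒ A = 1/6.
General solution: y = C₁e^(-2x) + C₂e^(-3x) + 1/6.


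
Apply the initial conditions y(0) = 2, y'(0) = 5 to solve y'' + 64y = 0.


Characteristic roots of r² + 64 = 0 are ±8i, so y = C₁cos(8x) + C₂sin(8x).
Apply y(0) = 2: C₁ = 2. Differentiate and apply y'(0) = 5: 8·C₂ = 5, so C₂ = 5/8.
Particular solution: y = 2cos(8x) + (5/8)sin(8x).


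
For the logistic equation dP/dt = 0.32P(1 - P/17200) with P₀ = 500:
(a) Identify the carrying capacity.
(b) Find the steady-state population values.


Logistic ODE dP/dt = 0.32P(1 - P/17200) has equilibria where dP/dt = 0, i.e. P = 0 or P = 17200.
The coefficient (1 - P/K) = 0 when P = K, identifying K = 17200 as the carrying capacity.
(a) K = 17200; (b) equilibria P = 0 and P = 17200.


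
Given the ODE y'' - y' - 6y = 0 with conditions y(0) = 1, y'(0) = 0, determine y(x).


Characteristic roots of r² - r - 6 = 0 are -2, 3.
General solution y = c₁ e^(-2x) + c₂ e^(3x).
Apply y(0) = 1: c₁ + c₂ = 1. Apply y'(0) = 0: -2 c₁ + 3 c₂ = 0.
Solve: c₁ = 3/5, c₂ = 2/5.
Particular solution: y = (3/5)e^(-2x) + (2/5)e^(3x).


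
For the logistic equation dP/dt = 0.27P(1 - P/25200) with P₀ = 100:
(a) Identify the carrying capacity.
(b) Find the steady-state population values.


Logistic ODE dP/dt = 0.27P(1 - P/25200) has equilibria where dP/dt = 0, i.e. P = 0 or P = 25200.
The coefficient (1 - P/K) = 0 when P = K, identifying K = 25200 as the carrying capacity.
(a) K = 25200; (b) equilibria P = 0 and P = 25200.


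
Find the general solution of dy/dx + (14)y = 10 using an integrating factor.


P(x) = 14, Q(x) = 10; integrating factor μ = e^(14x).
(μ y)' = 10e^(14x) ⇒ μ y = (5/7)e^(14x) + C.
Divide by μ: y = 5/7 + Ce^(-14x).


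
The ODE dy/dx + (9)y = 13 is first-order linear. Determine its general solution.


P(x) = 9, Q(x) = 13; integrating factor μ = e^(9x).
(μ y)' = 13e^(9x) ⇒ μ y = (13/9)e^(9x) + C.
Divide by μ: y = 13/9 + Ce^(-9x).


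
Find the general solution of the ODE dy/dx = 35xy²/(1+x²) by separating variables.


Separate: dy/y² = 35x/(1+x²) dx.
Integrate LHS: ∫ dy/y² = -1/y.
Integrate RHS via u = 1+x²: (35/2)ln(1+x²) + C.
Result: -1/y = (35/2)ln(1+x²) + C.


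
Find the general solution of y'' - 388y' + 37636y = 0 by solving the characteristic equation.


Characteristic equation: r² - 388r + 37636 = 0, i.e. (r - 194)² = 0.
Repeated root r = 194; include an x factor for the second linearly independent solution.
General solution: y = (C₁ + C₂x)e^(194x).


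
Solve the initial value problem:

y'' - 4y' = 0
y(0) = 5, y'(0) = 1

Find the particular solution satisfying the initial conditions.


Characteristic roots of r² - 4r = 0 are 4, 0.
General solution y = c₁ e^(4x) + c₂.
Apply y(0) = 5: c₁ + c₂ = 5. Apply y'(0) = 1: 4 c₁ + 0 c₂ = 1.
Solve: c₁ = 1/4, c₂ = 19/4.
Particular solution: y = (1/4)e^(4x) + 19/4.


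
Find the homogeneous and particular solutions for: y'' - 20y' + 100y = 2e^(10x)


Characteristic polynomial (r - 10)² = 0; repeated root r = 10.
y_h = (C₁ + C₂x)e^(10x). Forcing matches the repeated root (resonance), so try y_p = Ax² e^(10x).
Substitute and solve for A: 2A = 2, so A = 1.
General solution: y = (C₁ + C₂x + x²)e^(10x).


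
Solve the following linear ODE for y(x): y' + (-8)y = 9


P(x) = -8 ⇒ μ = e^(-8x).
(μ y)' = 9e^(-8x) ⇒ μ y = -(9/8)e^(-8x) + C.
Divide by μ: y = -9/8 + Ce^(8x).


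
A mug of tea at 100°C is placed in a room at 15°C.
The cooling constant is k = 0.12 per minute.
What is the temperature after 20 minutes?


Newton's law: dT/dt = -k(T - T_a) has solution T(t) = T_a + (T₀ - T_a)e^(-kt).
Plug in T_a = 15, T₀ = 100, k = 0.12, t = 20: T(20) = 15 + (85)e^(-2.40) ≈ 22.7°C.


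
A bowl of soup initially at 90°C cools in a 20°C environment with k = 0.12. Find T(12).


Newton's law: dT/dt = -k(T - T_a) has solution T(t) = T_a + (T₀ - T_a)e^(-kt).
Plug in T_a = 20, T₀ = 90, k = 0.12, t = 12: T(12) = 20 + (70)e^(-1.44) ≈ 36.6°C.


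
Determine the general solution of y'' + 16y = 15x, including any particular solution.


Homogeneous: r² + 16 = 0 ⇒ r = ±4i, y_h = C₁cos(4x) + C₂sin(4x).
Polynomial forcing; try y_p = Ax + B. Then y_p'' + 16 y_p = 16(Ax + B) = 15x, so B = 0 and A = 15/16.
General solution: y = C₁cos(4x) + C₂sin(4x) + (15/16)x.


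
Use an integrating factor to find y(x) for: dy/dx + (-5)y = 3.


P(x) = -5 ⇒ μ = e^(-5x).
(μ y)' = 3e^(-5x) ⇒ μ y = -(3/5)e^(-5x) + C.
Divide by μ: y = -3/5 + Ce^(5x).


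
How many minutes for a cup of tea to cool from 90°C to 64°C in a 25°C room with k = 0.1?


From T(t) = T_a + (T₀ - T_a)e^(-kt), set T(t) = 64:
(64 - 25) / (90 - 25) = e^(-0.1t), so t = -ln(0.600)/0.1 ≈ 5.1 minutes.
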